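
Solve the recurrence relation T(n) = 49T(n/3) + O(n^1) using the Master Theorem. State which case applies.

Master Theorem for T(n) = 49T(n/3) + O(n^1):

a = 49, b = 3, c = 1
log_b(a) = log_3(49) = 3.5425

Case 1: c = 1 < log_3(49) = 3.5425
T(n) = O(n^(log_3 49))

For T(n) = 49T(n/3) + O(n^1): log_3(49) = 3.5425. This is Case 1 of the Master Theorem (c < log_b(a), work dominated by leaves), giving O(n^(log_3 49)).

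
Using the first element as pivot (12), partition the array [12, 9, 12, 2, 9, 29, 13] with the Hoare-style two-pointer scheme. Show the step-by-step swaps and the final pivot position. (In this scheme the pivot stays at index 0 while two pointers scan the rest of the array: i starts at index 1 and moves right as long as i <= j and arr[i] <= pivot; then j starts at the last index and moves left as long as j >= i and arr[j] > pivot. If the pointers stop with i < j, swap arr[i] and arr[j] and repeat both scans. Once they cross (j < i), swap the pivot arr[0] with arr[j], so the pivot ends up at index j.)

Hoare-style two-pointer partition with pivot = 12:

Initial array: [12, 9, 12, 2, 9, 29, 13]

Pointers start at i = 1, j = 6.
i ends at 5, j ends at 4: the pointers have crossed (j < i), so scanning stops.

Swap pivot arr[0] with arr[4] to place pivot at position 4: [9, 9, 12, 2, 12, 29, 13]
Pivot position: 4

After partitioning with pivot 12, the array becomes [9, 9, 12, 2, 12, 29, 13]. The pivot is placed at index 4. All elements to the left of the pivot are <= 12, and all elements to the right are > 12.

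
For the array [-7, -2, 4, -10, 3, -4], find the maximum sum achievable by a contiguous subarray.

Using Kadane's algorithm on [-7, -2, 4, -10, 3, -4]:

Scanning through the array:
Position 1 (value -2): max_ending_here = -2, max_so_far = -2
Position 2 (value 4): max_ending_here = 4, max_so_far = 4
Position 3 (value -10): max_ending_here = -6, max_so_far = 4
Position 4 (value 3): max_ending_here = 3, max_so_far = 4
Position 5 (value -4): max_ending_here = -1, max_so_far = 4

Maximum subarray: [4]
Maximum sum: 4

The maximum subarray is [4] with sum 4. This subarray runs from index 2 to index 2.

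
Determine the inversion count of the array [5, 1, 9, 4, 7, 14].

Finding inversions in [5, 1, 9, 4, 7, 14]:

(0, 1): arr[0]=5 > arr[1]=1
(0, 3): arr[0]=5 > arr[3]=4
(2, 3): arr[2]=9 > arr[3]=4
(2, 4): arr[2]=9 > arr[4]=7

Total inversions: 4

The array has 4 inversion(s): (0,1), (0,3), (2,3), (2,4). Each pair (i,j) satisfies i < j and arr[i] > arr[j].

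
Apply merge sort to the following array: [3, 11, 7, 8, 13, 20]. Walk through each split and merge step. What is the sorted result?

Merge sort trace:

Split: [3, 11, 7, 8, 13, 20] -> [3, 11, 7] and [8, 13, 20]
  Split: [3, 11, 7] -> [3] and [11, 7]
    Split: [11, 7] -> [11] and [7]
    Merge: [11] + [7] -> [7, 11]
  Merge: [3] + [7, 11] -> [3, 7, 11]
  Split: [8, 13, 20] -> [8] and [13, 20]
    Split: [13, 20] -> [13] and [20]
    Merge: [13] + [20] -> [13, 20]
  Merge: [8] + [13, 20] -> [8, 13, 20]
Merge: [3, 7, 11] + [8, 13, 20] -> [3, 7, 8, 11, 13, 20]

Final sorted array: [3, 7, 8, 11, 13, 20]

The merge sort proceeds by recursively splitting the array and merging sorted halves.
After all merges, the sorted array is [3, 7, 8, 11, 13, 20].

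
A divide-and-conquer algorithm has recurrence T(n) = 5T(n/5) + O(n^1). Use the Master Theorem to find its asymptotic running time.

Master Theorem for T(n) = 5T(n/5) + O(n^1):

a = 5, b = 5, c = 1
log_b(a) = log_5(5) = 1.0000

Case 2: c = 1 = log_5(5) = 1.0000
T(n) = O(n^1 log n) = O(n log n)

For T(n) = 5T(n/5) + O(n^1): log_5(5) = 1.0000. This is Case 2 of the Master Theorem (c = log_b(a), equal work at all levels), giving O(n log n).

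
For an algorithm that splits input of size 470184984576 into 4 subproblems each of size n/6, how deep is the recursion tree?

For divide and conquer with division factor 6:

Problem sizes at each level:
Level 0: 470184984576
Level 1: 78364164096
Level 2: 13060694016
Level 3: 2176782336
Level 4: 362797056
Level 5: 60466176
Level 6: 10077696
Level 7: 1679616
Level 8: 279936
Level 9: 46656
Level 10: 7776
Level 11: 1296
Level 12: 216
Level 13: 36
Level 14: 6
Level 15: 1

The root is level 0 and the size-1 base case is level 15 (the tree spans levels 0 through 15, i.e. 16 levels counting the root), so the depth is the number of divisions: log_6(470184984576) = 15

The recursion tree depth is log_6(470184984576) = 15. At each level, the problem size is divided by 6, so it takes 15 divisions to reduce to a base case of size 1. The algorithm makes 4 recursive calls at each level.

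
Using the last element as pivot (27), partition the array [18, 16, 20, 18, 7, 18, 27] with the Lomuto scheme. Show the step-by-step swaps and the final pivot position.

Lomuto partition with pivot = 27:

Initial array: [18, 16, 20, 18, 7, 18, 27]

arr[0]=18 <= 27: swap with position 0, array becomes [18, 16, 20, 18, 7, 18, 27]
arr[1]=16 <= 27: swap with position 1, array becomes [18, 16, 20, 18, 7, 18, 27]
arr[2]=20 <= 27: swap with position 2, array becomes [18, 16, 20, 18, 7, 18, 27]
arr[3]=18 <= 27: swap with position 3, array becomes [18, 16, 20, 18, 7, 18, 27]
arr[4]=7 <= 27: swap with position 4, array becomes [18, 16, 20, 18, 7, 18, 27]
arr[5]=18 <= 27: swap with position 5, array becomes [18, 16, 20, 18, 7, 18, 27]

Place pivot at position 6: [18, 16, 20, 18, 7, 18, 27]
Pivot position: 6

After partitioning with pivot 27, the array becomes [18, 16, 20, 18, 7, 18, 27]. The pivot is placed at index 6. All elements to the left of the pivot are <= 27, and all elements to the right are > 27.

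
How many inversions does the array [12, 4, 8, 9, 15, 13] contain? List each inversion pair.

Finding inversions in [12, 4, 8, 9, 15, 13]:

(0, 1): arr[0]=12 > arr[1]=4
(0, 2): arr[0]=12 > arr[2]=8
(0, 3): arr[0]=12 > arr[3]=9
(4, 5): arr[4]=15 > arr[5]=13

Total inversions: 4

The array has 4 inversion(s): (0,1), (0,2), (0,3), (4,5). Each pair (i,j) satisfies i < j and arr[i] > arr[j].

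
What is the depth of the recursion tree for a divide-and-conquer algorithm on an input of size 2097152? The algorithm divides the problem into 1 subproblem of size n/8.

For divide and conquer with division factor 8:

Problem sizes at each level:
Level 0: 2097152
Level 1: 262144
Level 2: 32768
Level 3: 4096
Level 4: 512
Level 5: 64
Level 6: 8
Level 7: 1

The root is level 0 and the size-1 base case is level 7 (the tree spans levels 0 through 7, i.e. 8 levels counting the root), so the depth is the number of divisions: log_8(2097152) = 7

The recursion tree depth is log_8(2097152) = 7. At each level, the problem size is divided by 8, so it takes 7 divisions to reduce to a base case of size 1. The algorithm makes 1 recursive call at each level.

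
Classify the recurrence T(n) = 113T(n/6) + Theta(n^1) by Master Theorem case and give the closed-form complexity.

Master Theorem for T(n) = 113T(n/6) + O(n^1):

a = 113, b = 6, c = 1
log_b(a) = log_6(113) = 2.6384

Case 1: c = 1 < log_6(113) = 2.6384
T(n) = O(n^(log_6 113))

For T(n) = 113T(n/6) + O(n^1): log_6(113) = 2.6384. This is Case 1 of the Master Theorem (c < log_b(a), work dominated by leaves), giving O(n^(log_6 113)).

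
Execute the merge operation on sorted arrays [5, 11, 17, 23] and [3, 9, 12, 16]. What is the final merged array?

Merging process:

Compare 5 vs 3: take 3 from right. Merged: [3]
Compare 5 vs 9: take 5 from left. Merged: [3, 5]
Compare 11 vs 9: take 9 from right. Merged: [3, 5, 9]
Compare 11 vs 12: take 11 from left. Merged: [3, 5, 9, 11]
Compare 17 vs 12: take 12 from right. Merged: [3, 5, 9, 11, 12]
Compare 17 vs 16: take 16 from right. Merged: [3, 5, 9, 11, 12, 16]
Append remaining from left: [17, 23]. Merged: [3, 5, 9, 11, 12, 16, 17, 23]

Final merged array: [3, 5, 9, 11, 12, 16, 17, 23]
Total comparisons: 6

The merged array is [3, 5, 9, 11, 12, 16, 17, 23], requiring 6 comparisons. The merge step runs in O(n) time where n is the total number of elements.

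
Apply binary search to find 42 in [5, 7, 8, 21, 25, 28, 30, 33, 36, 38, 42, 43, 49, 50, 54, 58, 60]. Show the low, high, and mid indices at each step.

Binary search for 42 in [5, 7, 8, 21, 25, 28, 30, 33, 36, 38, 42, 43, 49, 50, 54, 58, 60]:

lo=0, hi=16, mid=8, arr[mid]=36 -> 36 < 42, search right half
lo=9, hi=16, mid=12, arr[mid]=49 -> 49 > 42, search left half
lo=9, hi=11, mid=10, arr[mid]=42 -> Found target at index 10!

Binary search finds 42 at index 10 after 3 comparisons. The search repeatedly halves the search space by comparing with the middle element.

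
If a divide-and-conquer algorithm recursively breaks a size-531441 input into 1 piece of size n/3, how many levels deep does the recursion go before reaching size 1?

For divide and conquer with division factor 3:

Problem sizes at each level:
Level 0: 531441
Level 1: 177147
Level 2: 59049
Level 3: 19683
Level 4: 6561
Level 5: 2187
Level 6: 729
Level 7: 243
Level 8: 81
Level 9: 27
Level 10: 9
Level 11: 3
Level 12: 1

The root is level 0 and the size-1 base case is level 12 (the tree spans levels 0 through 12, i.e. 13 levels counting the root), so the depth is the number of divisions: log_3(531441) = 12

The recursion tree depth is log_3(531441) = 12. At each level, the problem size is divided by 3, so it takes 12 divisions to reduce to a base case of size 1. The algorithm makes 1 recursive call at each level.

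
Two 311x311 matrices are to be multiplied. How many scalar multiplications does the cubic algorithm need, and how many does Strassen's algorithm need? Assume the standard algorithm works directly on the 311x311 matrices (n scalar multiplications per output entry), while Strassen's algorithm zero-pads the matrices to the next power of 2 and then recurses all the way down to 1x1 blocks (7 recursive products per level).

Matrix multiplication for 311x311 matrices:

Strassen's algorithm requires power-of-2 dimensions. Pad 311x311 to 512x512 (next power of 2).

Standard algorithm: 311^3 = 30080231 multiplications
Strassen's algorithm: 7^(log2(512)) = 7^9 = 40353607 multiplications
Difference: 30080231 - 40353607 = -10273376 (Strassen uses MORE here due to padding overhead — for small or just-over-power-of-2 n, padding can outweigh the per-level savings)

Standard: 30080231 multiplications (311^3). Strassen: 40353607 multiplications (7^9, after padding to 512x512). Strassen reduces 8 recursive multiplications to 7 at each level.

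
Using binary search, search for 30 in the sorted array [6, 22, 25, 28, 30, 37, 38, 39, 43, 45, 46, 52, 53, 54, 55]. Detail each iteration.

Binary search for 30 in [6, 22, 25, 28, 30, 37, 38, 39, 43, 45, 46, 52, 53, 54, 55]:

lo=0, hi=14, mid=7, arr[mid]=39 -> 39 > 30, search left half
lo=0, hi=6, mid=3, arr[mid]=28 -> 28 < 30, search right half
lo=4, hi=6, mid=5, arr[mid]=37 -> 37 > 30, search left half
lo=4, hi=4, mid=4, arr[mid]=30 -> Found target at index 4!

Binary search finds 30 at index 4 after 4 comparisons. The search repeatedly halves the search space by comparing with the middle element.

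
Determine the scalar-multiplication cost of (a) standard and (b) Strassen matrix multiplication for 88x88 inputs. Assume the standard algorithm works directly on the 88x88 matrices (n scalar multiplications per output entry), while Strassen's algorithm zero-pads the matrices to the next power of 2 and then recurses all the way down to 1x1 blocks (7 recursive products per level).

Matrix multiplication for 88x88 matrices:

Strassen's algorithm requires power-of-2 dimensions. Pad 88x88 to 128x128 (next power of 2).

Standard algorithm: 88^3 = 681472 multiplications
Strassen's algorithm: 7^(log2(128)) = 7^7 = 823543 multiplications
Difference: 681472 - 823543 = -142071 (Strassen uses MORE here due to padding overhead — for small or just-over-power-of-2 n, padding can outweigh the per-level savings)

Standard: 681472 multiplications (88^3). Strassen: 823543 multiplications (7^7, after padding to 128x128). Strassen reduces 8 recursive multiplications to 7 at each level.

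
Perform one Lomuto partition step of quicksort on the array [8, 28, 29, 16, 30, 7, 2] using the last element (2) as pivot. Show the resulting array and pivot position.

Lomuto partition with pivot = 2:

Initial array: [8, 28, 29, 16, 30, 7, 2]

arr[0]=8 > 2: no swap
arr[1]=28 > 2: no swap
arr[2]=29 > 2: no swap
arr[3]=16 > 2: no swap
arr[4]=30 > 2: no swap
arr[5]=7 > 2: no swap

Place pivot at position 0: [2, 28, 29, 16, 30, 7, 8]
Pivot position: 0

After partitioning with pivot 2, the array becomes [2, 28, 29, 16, 30, 7, 8]. The pivot is placed at index 0. All elements to the left of the pivot are <= 2, and all elements to the right are > 2.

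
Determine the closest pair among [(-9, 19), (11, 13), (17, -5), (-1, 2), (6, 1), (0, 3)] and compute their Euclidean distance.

Computing all pairwise distances among 6 points:

d((-9, 19), (11, 13)) = 20.8806
d((-9, 19), (17, -5)) = 35.3836
d((-9, 19), (-1, 2)) = 18.7883
d((-9, 19), (6, 1)) = 23.4307
d((-9, 19), (0, 3)) = 18.3576
d((11, 13), (17, -5)) = 18.9737
d((11, 13), (-1, 2)) = 16.2788
d((11, 13), (6, 1)) = 13.0
d((11, 13), (0, 3)) = 14.8661
d((17, -5), (-1, 2)) = 19.3132
d((17, -5), (6, 1)) = 12.53
d((17, -5), (0, 3)) = 18.7883
d((-1, 2), (6, 1)) = 7.0711
d((-1, 2), (0, 3)) = 1.4142 <-- minimum
d((6, 1), (0, 3)) = 6.3246

Closest pair: (-1, 2) and (0, 3) with distance 1.4142

The closest pair is (-1, 2) and (0, 3) with Euclidean distance 1.4142. For 6 points, brute-force pairwise comparison is shown above. For large n, the divide-and-conquer algorithm (sort by x, recurse on halves, check the dividing strip) achieves O(n log n).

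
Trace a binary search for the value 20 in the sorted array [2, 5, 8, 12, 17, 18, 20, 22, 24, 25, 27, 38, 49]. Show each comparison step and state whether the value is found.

Binary search for 20 in [2, 5, 8, 12, 17, 18, 20, 22, 24, 25, 27, 38, 49]:

lo=0, hi=12, mid=6, arr[mid]=20 -> Found target at index 6!

Binary search finds 20 at index 6 after 1 comparisons. The search repeatedly halves the search space by comparing with the middle element.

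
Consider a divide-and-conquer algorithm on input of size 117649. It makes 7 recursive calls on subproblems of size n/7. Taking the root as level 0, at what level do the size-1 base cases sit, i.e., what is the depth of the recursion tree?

For divide and conquer with division factor 7:

Problem sizes at each level:
Level 0: 117649
Level 1: 16807
Level 2: 2401
Level 3: 343
Level 4: 49
Level 5: 7
Level 6: 1

The root is level 0 and the size-1 base case is level 6 (the tree spans levels 0 through 6, i.e. 7 levels counting the root), so the depth is the number of divisions: log_7(117649) = 6

The recursion tree depth is log_7(117649) = 6. At each level, the problem size is divided by 7, so it takes 6 divisions to reduce to a base case of size 1. The algorithm makes 7 recursive calls at each level.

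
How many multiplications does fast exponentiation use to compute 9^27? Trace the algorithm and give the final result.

Computing 9^27 by squaring (build up from 9^1; each line after the first costs one multiplication):

9^1 = 9
9^2 = (9^1)^2 = 9^2 = 81
9^3 = 9 * 9^2 = 9 * 81 = 729
9^6 = (9^3)^2 = 729^2 = 531441
9^12 = (9^6)^2 = 531441^2 = 282429536481
9^13 = 9 * 9^12 = 9 * 282429536481 = 2541865828329
9^26 = (9^13)^2 = 2541865828329^2 = 6461081889226673298932241
9^27 = 9 * 9^26 = 9 * 6461081889226673298932241 = 58149737003040059690390169

Result: 58149737003040059690390169
Multiplications needed: 7 (7 lines after 9^1)

9^27 = 58149737003040059690390169. Using exponentiation by squaring, this requires 7 multiplications. The key idea: if the exponent is even, square the half-power; if odd, multiply by the base once.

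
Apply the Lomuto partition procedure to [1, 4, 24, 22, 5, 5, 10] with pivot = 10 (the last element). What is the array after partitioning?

Lomuto partition with pivot = 10:

Initial array: [1, 4, 24, 22, 5, 5, 10]

arr[0]=1 <= 10: swap with position 0, array becomes [1, 4, 24, 22, 5, 5, 10]
arr[1]=4 <= 10: swap with position 1, array becomes [1, 4, 24, 22, 5, 5, 10]
arr[2]=24 > 10: no swap
arr[3]=22 > 10: no swap
arr[4]=5 <= 10: swap with position 2, array becomes [1, 4, 5, 22, 24, 5, 10]
arr[5]=5 <= 10: swap with position 3, array becomes [1, 4, 5, 5, 24, 22, 10]

Place pivot at position 4: [1, 4, 5, 5, 10, 22, 24]
Pivot position: 4

After partitioning with pivot 10, the array becomes [1, 4, 5, 5, 10, 22, 24]. The pivot is placed at index 4. All elements to the left of the pivot are <= 10, and all elements to the right are > 10.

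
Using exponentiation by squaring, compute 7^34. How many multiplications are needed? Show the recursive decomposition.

Computing 7^34 by squaring (build up from 7^1; each line after the first costs one multiplication):

7^1 = 7
7^2 = (7^1)^2 = 7^2 = 49
7^4 = (7^2)^2 = 49^2 = 2401
7^8 = (7^4)^2 = 2401^2 = 5764801
7^16 = (7^8)^2 = 5764801^2 = 33232930569601
7^17 = 7 * 7^16 = 7 * 33232930569601 = 232630513987207
7^34 = (7^17)^2 = 232630513987207^2 = 54116956037952111668959660849

Result: 54116956037952111668959660849
Multiplications needed: 6 (6 lines after 7^1)

7^34 = 54116956037952111668959660849. Using exponentiation by squaring, this requires 6 multiplications. The key idea: if the exponent is even, square the half-power; if odd, multiply by the base once.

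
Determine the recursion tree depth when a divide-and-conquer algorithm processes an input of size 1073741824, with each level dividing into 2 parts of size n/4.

For divide and conquer with division factor 4:

Problem sizes at each level:
Level 0: 1073741824
Level 1: 268435456
Level 2: 67108864
Level 3: 16777216
Level 4: 4194304
Level 5: 1048576
Level 6: 262144
Level 7: 65536
Level 8: 16384
Level 9: 4096
Level 10: 1024
Level 11: 256
Level 12: 64
Level 13: 16
Level 14: 4
Level 15: 1

The root is level 0 and the size-1 base case is level 15 (the tree spans levels 0 through 15, i.e. 16 levels counting the root), so the depth is the number of divisions: log_4(1073741824) = 15

The recursion tree depth is log_4(1073741824) = 15. At each level, the problem size is divided by 4, so it takes 15 divisions to reduce to a base case of size 1. The algorithm makes 2 recursive calls at each level.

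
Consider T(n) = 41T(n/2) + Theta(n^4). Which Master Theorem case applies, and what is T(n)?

Master Theorem for T(n) = 41T(n/2) + O(n^4):

a = 41, b = 2, c = 4
log_b(a) = log_2(41) = 5.3576

Case 1: c = 4 < log_2(41) = 5.3576
T(n) = O(n^(log_2 41))

For T(n) = 41T(n/2) + O(n^4): log_2(41) = 5.3576. This is Case 1 of the Master Theorem (c < log_b(a), work dominated by leaves), giving O(n^(log_2 41)).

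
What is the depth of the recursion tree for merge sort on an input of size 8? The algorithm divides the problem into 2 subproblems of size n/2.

For divide and conquer with division factor 2:

Problem sizes at each level:
Level 0: 8
Level 1: 4
Level 2: 2
Level 3: 1

The root is level 0 and the size-1 base case is level 3 (the tree spans levels 0 through 3, i.e. 4 levels counting the root), so the depth is the number of divisions: log_2(8) = 3

The recursion tree depth is log_2(8) = 3. At each level, the problem size is divided by 2, so it takes 3 divisions to reduce to a base case of size 1. The algorithm makes 2 recursive calls at each level.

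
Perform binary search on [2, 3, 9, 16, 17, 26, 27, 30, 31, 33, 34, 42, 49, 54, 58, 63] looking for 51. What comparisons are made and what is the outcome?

Binary search for 51 in [2, 3, 9, 16, 17, 26, 27, 30, 31, 33, 34, 42, 49, 54, 58, 63]:

lo=0, hi=15, mid=7, arr[mid]=30 -> 30 < 51, search right half
lo=8, hi=15, mid=11, arr[mid]=42 -> 42 < 51, search right half
lo=12, hi=15, mid=13, arr[mid]=54 -> 54 > 51, search left half
lo=12, hi=12, mid=12, arr[mid]=49 -> 49 < 51, search right half
lo=13 > hi=12, target 51 not found

Binary search determines that 51 is not in the array after 4 comparisons. The search space was exhausted without finding the target.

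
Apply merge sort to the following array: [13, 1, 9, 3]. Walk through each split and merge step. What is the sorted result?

Merge sort trace:

Split: [13, 1, 9, 3] -> [13, 1] and [9, 3]
  Split: [13, 1] -> [13] and [1]
  Merge: [13] + [1] -> [1, 13]
  Split: [9, 3] -> [9] and [3]
  Merge: [9] + [3] -> [3, 9]
Merge: [1, 13] + [3, 9] -> [1, 3, 9, 13]

Final sorted array: [1, 3, 9, 13]

The merge sort proceeds by recursively splitting the array and merging sorted halves.
After all merges, the sorted array is [1, 3, 9, 13].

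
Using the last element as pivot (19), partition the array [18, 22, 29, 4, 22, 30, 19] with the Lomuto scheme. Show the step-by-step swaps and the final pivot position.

Lomuto partition with pivot = 19:

Initial array: [18, 22, 29, 4, 22, 30, 19]

arr[0]=18 <= 19: swap with position 0, array becomes [18, 22, 29, 4, 22, 30, 19]
arr[1]=22 > 19: no swap
arr[2]=29 > 19: no swap
arr[3]=4 <= 19: swap with position 1, array becomes [18, 4, 29, 22, 22, 30, 19]
arr[4]=22 > 19: no swap
arr[5]=30 > 19: no swap

Place pivot at position 2: [18, 4, 19, 22, 22, 30, 29]
Pivot position: 2

After partitioning with pivot 19, the array becomes [18, 4, 19, 22, 22, 30, 29]. The pivot is placed at index 2. All elements to the left of the pivot are <= 19, and all elements to the right are > 19.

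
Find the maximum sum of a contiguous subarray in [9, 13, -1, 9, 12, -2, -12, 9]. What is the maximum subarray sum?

Using Kadane's algorithm on [9, 13, -1, 9, 12, -2, -12, 9]:

Scanning through the array:
Position 1 (value 13): max_ending_here = 22, max_so_far = 22
Position 2 (value -1): max_ending_here = 21, max_so_far = 22
Position 3 (value 9): max_ending_here = 30, max_so_far = 30
Position 4 (value 12): max_ending_here = 42, max_so_far = 42
Position 5 (value -2): max_ending_here = 40, max_so_far = 42
Position 6 (value -12): max_ending_here = 28, max_so_far = 42
Position 7 (value 9): max_ending_here = 37, max_so_far = 42

Maximum subarray: [9, 13, -1, 9, 12]
Maximum sum: 42

The maximum subarray is [9, 13, -1, 9, 12] with sum 42. This subarray runs from index 0 to index 4.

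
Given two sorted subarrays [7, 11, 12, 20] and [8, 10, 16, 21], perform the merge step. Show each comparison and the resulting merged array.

Merging process:

Compare 7 vs 8: take 7 from left. Merged: [7]
Compare 11 vs 8: take 8 from right. Merged: [7, 8]
Compare 11 vs 10: take 10 from right. Merged: [7, 8, 10]
Compare 11 vs 16: take 11 from left. Merged: [7, 8, 10, 11]
Compare 12 vs 16: take 12 from left. Merged: [7, 8, 10, 11, 12]
Compare 20 vs 16: take 16 from right. Merged: [7, 8, 10, 11, 12, 16]
Compare 20 vs 21: take 20 from left. Merged: [7, 8, 10, 11, 12, 16, 20]
Append remaining from right: [21]. Merged: [7, 8, 10, 11, 12, 16, 20, 21]

Final merged array: [7, 8, 10, 11, 12, 16, 20, 21]
Total comparisons: 7

The merged array is [7, 8, 10, 11, 12, 16, 20, 21], requiring 7 comparisons. The merge step runs in O(n) time where n is the total number of elements.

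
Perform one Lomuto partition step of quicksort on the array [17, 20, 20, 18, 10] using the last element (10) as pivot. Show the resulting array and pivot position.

Lomuto partition with pivot = 10:

Initial array: [17, 20, 20, 18, 10]

arr[0]=17 > 10: no swap
arr[1]=20 > 10: no swap
arr[2]=20 > 10: no swap
arr[3]=18 > 10: no swap

Place pivot at position 0: [10, 20, 20, 18, 17]
Pivot position: 0

After partitioning with pivot 10, the array becomes [10, 20, 20, 18, 17]. The pivot is placed at index 0. All elements to the left of the pivot are <= 10, and all elements to the right are > 10.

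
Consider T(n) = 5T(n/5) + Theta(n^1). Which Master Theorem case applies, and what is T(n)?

Master Theorem for T(n) = 5T(n/5) + O(n^1):

a = 5, b = 5, c = 1
log_b(a) = log_5(5) = 1.0000

Case 2: c = 1 = log_5(5) = 1.0000
T(n) = O(n^1 log n) = O(n log n)

For T(n) = 5T(n/5) + O(n^1): log_5(5) = 1.0000. This is Case 2 of the Master Theorem (c = log_b(a), equal work at all levels), giving O(n log n).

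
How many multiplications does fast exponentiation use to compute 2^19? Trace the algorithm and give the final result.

Computing 2^19 by squaring (build up from 2^1; each line after the first costs one multiplication):

2^1 = 2
2^2 = (2^1)^2 = 2^2 = 4
2^4 = (2^2)^2 = 4^2 = 16
2^8 = (2^4)^2 = 16^2 = 256
2^9 = 2 * 2^8 = 2 * 256 = 512
2^18 = (2^9)^2 = 512^2 = 262144
2^19 = 2 * 2^18 = 2 * 262144 = 524288

Result: 524288
Multiplications needed: 6 (6 lines after 2^1)

2^19 = 524288. Using exponentiation by squaring, this requires 6 multiplications. The key idea: if the exponent is even, square the half-power; if odd, multiply by the base once.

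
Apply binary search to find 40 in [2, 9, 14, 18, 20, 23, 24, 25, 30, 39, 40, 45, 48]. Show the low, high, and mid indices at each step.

Binary search for 40 in [2, 9, 14, 18, 20, 23, 24, 25, 30, 39, 40, 45, 48]:

lo=0, hi=12, mid=6, arr[mid]=24 -> 24 < 40, search right half
lo=7, hi=12, mid=9, arr[mid]=39 -> 39 < 40, search right half
lo=10, hi=12, mid=11, arr[mid]=45 -> 45 > 40, search left half
lo=10, hi=10, mid=10, arr[mid]=40 -> Found target at index 10!

Binary search finds 40 at index 10 after 4 comparisons. The search repeatedly halves the search space by comparing with the middle element.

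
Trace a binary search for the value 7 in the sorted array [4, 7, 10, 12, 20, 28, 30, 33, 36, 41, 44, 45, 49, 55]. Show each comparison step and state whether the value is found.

Binary search for 7 in [4, 7, 10, 12, 20, 28, 30, 33, 36, 41, 44, 45, 49, 55]:

lo=0, hi=13, mid=6, arr[mid]=30 -> 30 > 7, search left half
lo=0, hi=5, mid=2, arr[mid]=10 -> 10 > 7, search left half
lo=0, hi=1, mid=0, arr[mid]=4 -> 4 < 7, search right half
lo=1, hi=1, mid=1, arr[mid]=7 -> Found target at index 1!

Binary search finds 7 at index 1 after 4 comparisons. The search repeatedly halves the search space by comparing with the middle element.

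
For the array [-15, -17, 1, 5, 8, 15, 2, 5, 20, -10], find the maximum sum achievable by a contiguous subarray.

Using Kadane's algorithm on [-15, -17, 1, 5, 8, 15, 2, 5, 20, -10]:

Scanning through the array:
Position 1 (value -17): max_ending_here = -17, max_so_far = -15
Position 2 (value 1): max_ending_here = 1, max_so_far = 1
Position 3 (value 5): max_ending_here = 6, max_so_far = 6
Position 4 (value 8): max_ending_here = 14, max_so_far = 14
Position 5 (value 15): max_ending_here = 29, max_so_far = 29
Position 6 (value 2): max_ending_here = 31, max_so_far = 31
Position 7 (value 5): max_ending_here = 36, max_so_far = 36
Position 8 (value 20): max_ending_here = 56, max_so_far = 56
Position 9 (value -10): max_ending_here = 46, max_so_far = 56

Maximum subarray: [1, 5, 8, 15, 2, 5, 20]
Maximum sum: 56

The maximum subarray is [1, 5, 8, 15, 2, 5, 20] with sum 56. This subarray runs from index 2 to index 8.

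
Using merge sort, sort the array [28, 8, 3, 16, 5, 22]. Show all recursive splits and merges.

Merge sort trace:

Split: [28, 8, 3, 16, 5, 22] -> [28, 8, 3] and [16, 5, 22]
  Split: [28, 8, 3] -> [28] and [8, 3]
    Split: [8, 3] -> [8] and [3]
    Merge: [8] + [3] -> [3, 8]
  Merge: [28] + [3, 8] -> [3, 8, 28]
  Split: [16, 5, 22] -> [16] and [5, 22]
    Split: [5, 22] -> [5] and [22]
    Merge: [5] + [22] -> [5, 22]
  Merge: [16] + [5, 22] -> [5, 16, 22]
Merge: [3, 8, 28] + [5, 16, 22] -> [3, 5, 8, 16, 22, 28]

Final sorted array: [3, 5, 8, 16, 22, 28]

The merge sort proceeds by recursively splitting the array and merging sorted halves.
After all merges, the sorted array is [3, 5, 8, 16, 22, 28].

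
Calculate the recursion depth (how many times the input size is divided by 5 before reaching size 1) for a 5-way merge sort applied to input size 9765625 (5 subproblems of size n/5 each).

For divide and conquer with division factor 5:

Problem sizes at each level:
Level 0: 9765625
Level 1: 1953125
Level 2: 390625
Level 3: 78125
Level 4: 15625
Level 5: 3125
Level 6: 625
Level 7: 125
Level 8: 25
Level 9: 5
Level 10: 1

The root is level 0 and the size-1 base case is level 10 (the tree spans levels 0 through 10, i.e. 11 levels counting the root), so the depth is the number of divisions: log_5(9765625) = 10

The recursion tree depth is log_5(9765625) = 10. At each level, the problem size is divided by 5, so it takes 10 divisions to reduce to a base case of size 1. The algorithm makes 5 recursive calls at each level.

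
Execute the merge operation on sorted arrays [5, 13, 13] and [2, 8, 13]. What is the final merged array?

Merging process:

Compare 5 vs 2: take 2 from right. Merged: [2]
Compare 5 vs 8: take 5 from left. Merged: [2, 5]
Compare 13 vs 8: take 8 from right. Merged: [2, 5, 8]
Compare 13 vs 13: take 13 from left. Merged: [2, 5, 8, 13]
Compare 13 vs 13: take 13 from left. Merged: [2, 5, 8, 13, 13]
Append remaining from right: [13]. Merged: [2, 5, 8, 13, 13, 13]

Final merged array: [2, 5, 8, 13, 13, 13]
Total comparisons: 5

The merged array is [2, 5, 8, 13, 13, 13], requiring 5 comparisons. The merge step runs in O(n) time where n is the total number of elements.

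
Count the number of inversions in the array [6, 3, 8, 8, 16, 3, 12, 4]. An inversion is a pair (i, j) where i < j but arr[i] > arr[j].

Finding inversions in [6, 3, 8, 8, 16, 3, 12, 4]:

(0, 1): arr[0]=6 > arr[1]=3
(0, 5): arr[0]=6 > arr[5]=3
(0, 7): arr[0]=6 > arr[7]=4
(2, 5): arr[2]=8 > arr[5]=3
(2, 7): arr[2]=8 > arr[7]=4
(3, 5): arr[3]=8 > arr[5]=3
(3, 7): arr[3]=8 > arr[7]=4
(4, 5): arr[4]=16 > arr[5]=3
(4, 6): arr[4]=16 > arr[6]=12
(4, 7): arr[4]=16 > arr[7]=4
(6, 7): arr[6]=12 > arr[7]=4

Total inversions: 11

The array has 11 inversion(s): (0,1), (0,5), (0,7), (2,5), (2,7), (3,5), (3,7), (4,5), (4,6), (4,7), (6,7). Each pair (i,j) satisfies i < j and arr[i] > arr[j].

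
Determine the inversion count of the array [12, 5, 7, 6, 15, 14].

Finding inversions in [12, 5, 7, 6, 15, 14]:

(0, 1): arr[0]=12 > arr[1]=5
(0, 2): arr[0]=12 > arr[2]=7
(0, 3): arr[0]=12 > arr[3]=6
(2, 3): arr[2]=7 > arr[3]=6
(4, 5): arr[4]=15 > arr[5]=14

Total inversions: 5

The array has 5 inversion(s): (0,1), (0,2), (0,3), (2,3), (4,5). Each pair (i,j) satisfies i < j and arr[i] > arr[j].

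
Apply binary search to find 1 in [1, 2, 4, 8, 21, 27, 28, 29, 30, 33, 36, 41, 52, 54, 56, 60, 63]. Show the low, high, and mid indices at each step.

Binary search for 1 in [1, 2, 4, 8, 21, 27, 28, 29, 30, 33, 36, 41, 52, 54, 56, 60, 63]:

lo=0, hi=16, mid=8, arr[mid]=30 -> 30 > 1, search left half
lo=0, hi=7, mid=3, arr[mid]=8 -> 8 > 1, search left half
lo=0, hi=2, mid=1, arr[mid]=2 -> 2 > 1, search left half
lo=0, hi=0, mid=0, arr[mid]=1 -> Found target at index 0!

Binary search finds 1 at index 0 after 4 comparisons. The search repeatedly halves the search space by comparing with the middle element.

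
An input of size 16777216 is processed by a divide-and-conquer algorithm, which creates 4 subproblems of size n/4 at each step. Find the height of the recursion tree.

For divide and conquer with division factor 4:

Problem sizes at each level:
Level 0: 16777216
Level 1: 4194304
Level 2: 1048576
Level 3: 262144
Level 4: 65536
Level 5: 16384
Level 6: 4096
Level 7: 1024
Level 8: 256
Level 9: 64
Level 10: 16
Level 11: 4
Level 12: 1

The root is level 0 and the size-1 base case is level 12 (the tree spans levels 0 through 12, i.e. 13 levels counting the root), so the depth is the number of divisions: log_4(16777216) = 12

The recursion tree depth is log_4(16777216) = 12. At each level, the problem size is divided by 4, so it takes 12 divisions to reduce to a base case of size 1. The algorithm makes 4 recursive calls at each level.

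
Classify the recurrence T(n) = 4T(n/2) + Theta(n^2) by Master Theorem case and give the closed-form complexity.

Master Theorem for T(n) = 4T(n/2) + O(n^2):

a = 4, b = 2, c = 2
log_b(a) = log_2(4) = 2.0000

Case 2: c = 2 = log_2(4) = 2.0000
T(n) = O(n^2 log n) = O(n^2 log n)

For T(n) = 4T(n/2) + O(n^2): log_2(4) = 2.0000. This is Case 2 of the Master Theorem (c = log_b(a), equal work at all levels), giving O(n^2 log n).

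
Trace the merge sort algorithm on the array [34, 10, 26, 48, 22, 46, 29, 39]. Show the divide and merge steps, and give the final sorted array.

Merge sort trace:

Split: [34, 10, 26, 48, 22, 46, 29, 39] -> [34, 10, 26, 48] and [22, 46, 29, 39]
  Split: [34, 10, 26, 48] -> [34, 10] and [26, 48]
    Split: [34, 10] -> [34] and [10]
    Merge: [34] + [10] -> [10, 34]
    Split: [26, 48] -> [26] and [48]
    Merge: [26] + [48] -> [26, 48]
  Merge: [10, 34] + [26, 48] -> [10, 26, 34, 48]
  Split: [22, 46, 29, 39] -> [22, 46] and [29, 39]
    Split: [22, 46] -> [22] and [46]
    Merge: [22] + [46] -> [22, 46]
    Split: [29, 39] -> [29] and [39]
    Merge: [29] + [39] -> [29, 39]
  Merge: [22, 46] + [29, 39] -> [22, 29, 39, 46]
Merge: [10, 26, 34, 48] + [22, 29, 39, 46] -> [10, 22, 26, 29, 34, 39, 46, 48]

Final sorted array: [10, 22, 26, 29, 34, 39, 46, 48]

The merge sort proceeds by recursively splitting the array and merging sorted halves.
After all merges, the sorted array is [10, 22, 26, 29, 34, 39, 46, 48].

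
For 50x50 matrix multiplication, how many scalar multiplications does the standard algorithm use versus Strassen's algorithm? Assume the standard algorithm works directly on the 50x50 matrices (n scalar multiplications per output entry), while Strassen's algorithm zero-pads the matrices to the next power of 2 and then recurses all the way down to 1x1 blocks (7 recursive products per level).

Matrix multiplication for 50x50 matrices:

Strassen's algorithm requires power-of-2 dimensions. Pad 50x50 to 64x64 (next power of 2).

Standard algorithm: 50^3 = 125000 multiplications
Strassen's algorithm: 7^(log2(64)) = 7^6 = 117649 multiplications
Savings: 125000 - 117649 = 7351 multiplications

Standard: 125000 multiplications (50^3). Strassen: 117649 multiplications (7^6, after padding to 64x64). Strassen reduces 8 recursive multiplications to 7 at each level.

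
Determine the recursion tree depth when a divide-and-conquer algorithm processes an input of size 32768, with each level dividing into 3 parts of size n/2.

For divide and conquer with division factor 2:

Problem sizes at each level:
Level 0: 32768
Level 1: 16384
Level 2: 8192
Level 3: 4096
Level 4: 2048
Level 5: 1024
Level 6: 512
Level 7: 256
Level 8: 128
Level 9: 64
Level 10: 32
Level 11: 16
Level 12: 8
Level 13: 4
Level 14: 2
Level 15: 1

The root is level 0 and the size-1 base case is level 15 (the tree spans levels 0 through 15, i.e. 16 levels counting the root), so the depth is the number of divisions: log_2(32768) = 15

The recursion tree depth is log_2(32768) = 15. At each level, the problem size is divided by 2, so it takes 15 divisions to reduce to a base case of size 1. The algorithm makes 3 recursive calls at each level.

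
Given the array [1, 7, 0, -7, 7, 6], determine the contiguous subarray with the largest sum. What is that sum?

Using Kadane's algorithm on [1, 7, 0, -7, 7, 6]:

Scanning through the array:
Position 1 (value 7): max_ending_here = 8, max_so_far = 8
Position 2 (value 0): max_ending_here = 8, max_so_far = 8
Position 3 (value -7): max_ending_here = 1, max_so_far = 8
Position 4 (value 7): max_ending_here = 8, max_so_far = 8
Position 5 (value 6): max_ending_here = 14, max_so_far = 14

Maximum subarray: [1, 7, 0, -7, 7, 6]
Maximum sum: 14

The maximum subarray is [1, 7, 0, -7, 7, 6] with sum 14. This subarray runs from index 0 to index 5.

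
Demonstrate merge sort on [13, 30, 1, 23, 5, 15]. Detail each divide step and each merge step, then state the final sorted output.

Merge sort trace:

Split: [13, 30, 1, 23, 5, 15] -> [13, 30, 1] and [23, 5, 15]
  Split: [13, 30, 1] -> [13] and [30, 1]
    Split: [30, 1] -> [30] and [1]
    Merge: [30] + [1] -> [1, 30]
  Merge: [13] + [1, 30] -> [1, 13, 30]
  Split: [23, 5, 15] -> [23] and [5, 15]
    Split: [5, 15] -> [5] and [15]
    Merge: [5] + [15] -> [5, 15]
  Merge: [23] + [5, 15] -> [5, 15, 23]
Merge: [1, 13, 30] + [5, 15, 23] -> [1, 5, 13, 15, 23, 30]

Final sorted array: [1, 5, 13, 15, 23, 30]

The merge sort proceeds by recursively splitting the array and merging sorted halves.
After all merges, the sorted array is [1, 5, 13, 15, 23, 30].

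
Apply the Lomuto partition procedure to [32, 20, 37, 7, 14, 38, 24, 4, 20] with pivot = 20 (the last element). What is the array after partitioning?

Lomuto partition with pivot = 20:

Initial array: [32, 20, 37, 7, 14, 38, 24, 4, 20]

arr[0]=32 > 20: no swap
arr[1]=20 <= 20: swap with position 0, array becomes [20, 32, 37, 7, 14, 38, 24, 4, 20]
arr[2]=37 > 20: no swap
arr[3]=7 <= 20: swap with position 1, array becomes [20, 7, 37, 32, 14, 38, 24, 4, 20]
arr[4]=14 <= 20: swap with position 2, array becomes [20, 7, 14, 32, 37, 38, 24, 4, 20]
arr[5]=38 > 20: no swap
arr[6]=24 > 20: no swap
arr[7]=4 <= 20: swap with position 3, array becomes [20, 7, 14, 4, 37, 38, 24, 32, 20]

Place pivot at position 4: [20, 7, 14, 4, 20, 38, 24, 32, 37]
Pivot position: 4

After partitioning with pivot 20, the array becomes [20, 7, 14, 4, 20, 38, 24, 32, 37]. The pivot is placed at index 4. All elements to the left of the pivot are <= 20, and all elements to the right are > 20.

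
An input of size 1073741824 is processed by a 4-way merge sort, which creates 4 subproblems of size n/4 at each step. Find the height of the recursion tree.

For divide and conquer with division factor 4:

Problem sizes at each level:
Level 0: 1073741824
Level 1: 268435456
Level 2: 67108864
Level 3: 16777216
Level 4: 4194304
Level 5: 1048576
Level 6: 262144
Level 7: 65536
Level 8: 16384
Level 9: 4096
Level 10: 1024
Level 11: 256
Level 12: 64
Level 13: 16
Level 14: 4
Level 15: 1

The root is level 0 and the size-1 base case is level 15 (the tree spans levels 0 through 15, i.e. 16 levels counting the root), so the depth is the number of divisions: log_4(1073741824) = 15

The recursion tree depth is log_4(1073741824) = 15. At each level, the problem size is divided by 4, so it takes 15 divisions to reduce to a base case of size 1. The algorithm makes 4 recursive calls at each level.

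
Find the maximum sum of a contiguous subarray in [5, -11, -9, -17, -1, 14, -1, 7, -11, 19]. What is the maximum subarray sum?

Using Kadane's algorithm on [5, -11, -9, -17, -1, 14, -1, 7, -11, 19]:

Scanning through the array:
Position 1 (value -11): max_ending_here = -6, max_so_far = 5
Position 2 (value -9): max_ending_here = -9, max_so_far = 5
Position 3 (value -17): max_ending_here = -17, max_so_far = 5
Position 4 (value -1): max_ending_here = -1, max_so_far = 5
Position 5 (value 14): max_ending_here = 14, max_so_far = 14
Position 6 (value -1): max_ending_here = 13, max_so_far = 14
Position 7 (value 7): max_ending_here = 20, max_so_far = 20
Position 8 (value -11): max_ending_here = 9, max_so_far = 20
Position 9 (value 19): max_ending_here = 28, max_so_far = 28

Maximum subarray: [14, -1, 7, -11, 19]
Maximum sum: 28

The maximum subarray is [14, -1, 7, -11, 19] with sum 28. This subarray runs from index 5 to index 9.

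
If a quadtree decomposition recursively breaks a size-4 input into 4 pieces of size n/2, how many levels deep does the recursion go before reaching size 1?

For divide and conquer with division factor 2:

Problem sizes at each level:
Level 0: 4
Level 1: 2
Level 2: 1

The root is level 0 and the size-1 base case is level 2 (the tree spans levels 0 through 2, i.e. 3 levels counting the root), so the depth is the number of divisions: log_2(4) = 2

The recursion tree depth is log_2(4) = 2. At each level, the problem size is divided by 2, so it takes 2 divisions to reduce to a base case of size 1. The algorithm makes 4 recursive calls at each level.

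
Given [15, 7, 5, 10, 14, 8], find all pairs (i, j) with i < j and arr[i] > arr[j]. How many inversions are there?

Finding inversions in [15, 7, 5, 10, 14, 8]:

(0, 1): arr[0]=15 > arr[1]=7
(0, 2): arr[0]=15 > arr[2]=5
(0, 3): arr[0]=15 > arr[3]=10
(0, 4): arr[0]=15 > arr[4]=14
(0, 5): arr[0]=15 > arr[5]=8
(1, 2): arr[1]=7 > arr[2]=5
(3, 5): arr[3]=10 > arr[5]=8
(4, 5): arr[4]=14 > arr[5]=8

Total inversions: 8

The array has 8 inversion(s): (0,1), (0,2), (0,3), (0,4), (0,5), (1,2), (3,5), (4,5). Each pair (i,j) satisfies i < j and arr[i] > arr[j].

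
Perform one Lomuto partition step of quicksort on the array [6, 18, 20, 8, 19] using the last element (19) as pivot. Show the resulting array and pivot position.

Lomuto partition with pivot = 19:

Initial array: [6, 18, 20, 8, 19]

arr[0]=6 <= 19: swap with position 0, array becomes [6, 18, 20, 8, 19]
arr[1]=18 <= 19: swap with position 1, array becomes [6, 18, 20, 8, 19]
arr[2]=20 > 19: no swap
arr[3]=8 <= 19: swap with position 2, array becomes [6, 18, 8, 20, 19]

Place pivot at position 3: [6, 18, 8, 19, 20]
Pivot position: 3

After partitioning with pivot 19, the array becomes [6, 18, 8, 19, 20]. The pivot is placed at index 3. All elements to the left of the pivot are <= 19, and all elements to the right are > 19.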